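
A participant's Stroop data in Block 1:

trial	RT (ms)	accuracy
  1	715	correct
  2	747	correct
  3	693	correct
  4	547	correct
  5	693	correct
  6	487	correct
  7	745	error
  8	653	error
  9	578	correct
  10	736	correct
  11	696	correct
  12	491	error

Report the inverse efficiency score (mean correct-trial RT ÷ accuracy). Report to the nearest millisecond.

Correct trials (n=9): 715, 747, 693, 547, 693, 487, 578, 736, 696
Mean correct RT = 5892/9 = 654.6667 ms
Proportion correct = 9/12
IES = 654.6667 / (9/12) = 872.889 ms

873 ms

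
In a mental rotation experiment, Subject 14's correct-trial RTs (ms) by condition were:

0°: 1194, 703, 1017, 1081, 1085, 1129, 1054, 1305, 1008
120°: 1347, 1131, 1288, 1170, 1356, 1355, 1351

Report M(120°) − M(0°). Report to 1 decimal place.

M(0°) = 9576/9 = 1064.000
M(120°) = 8998/7 = 1285.429
Difference = 1285.429 − 1064.000 = 221.429 ms

221.4 ms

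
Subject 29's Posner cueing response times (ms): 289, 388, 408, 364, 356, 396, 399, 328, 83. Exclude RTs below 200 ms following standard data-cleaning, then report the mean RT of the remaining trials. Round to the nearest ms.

366 ms

Excluded: 83
Retained (n=8): Σ = 2928
Mean = 2928/8 = 366.0000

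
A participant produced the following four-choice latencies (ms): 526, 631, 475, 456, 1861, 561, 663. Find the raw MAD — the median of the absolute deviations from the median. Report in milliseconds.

Sorted: 456, 475, 526, 561, 631, 663, 1861 → median = 561
|x − 561|: 35, 70, 86, 105, 1300, 0, 102
Sorted deviations: 0, 35, 70, 86, 102, 105, 1300 → MAD = 86

86 ms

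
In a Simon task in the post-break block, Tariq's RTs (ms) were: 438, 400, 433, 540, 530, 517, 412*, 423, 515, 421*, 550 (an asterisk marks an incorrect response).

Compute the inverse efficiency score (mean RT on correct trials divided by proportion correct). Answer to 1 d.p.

590.2 ms

Correct trials (n=9): 438, 400, 433, 540, 530, 517, 423, 515, 550
Mean correct RT = 4346/9 = 482.8889 ms
Proportion correct = 9/11
IES = 482.8889 / (9/11) = 590.198 ms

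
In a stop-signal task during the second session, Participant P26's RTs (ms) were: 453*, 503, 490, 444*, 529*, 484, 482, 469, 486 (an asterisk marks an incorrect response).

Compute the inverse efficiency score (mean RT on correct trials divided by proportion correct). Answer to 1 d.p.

728.5 ms

Correct trials (n=6): 503, 490, 484, 482, 469, 486
Mean correct RT = 2914/6 = 485.6667 ms
Proportion correct = 6/9
IES = 485.6667 / (6/9) = 728.500 ms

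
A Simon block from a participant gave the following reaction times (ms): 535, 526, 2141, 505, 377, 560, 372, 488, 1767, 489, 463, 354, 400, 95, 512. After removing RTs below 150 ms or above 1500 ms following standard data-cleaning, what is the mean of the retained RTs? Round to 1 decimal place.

465.1 ms

Excluded: 95, 1767, 2141
Retained (n=12): Σ = 5581
Mean = 5581/12 = 465.0833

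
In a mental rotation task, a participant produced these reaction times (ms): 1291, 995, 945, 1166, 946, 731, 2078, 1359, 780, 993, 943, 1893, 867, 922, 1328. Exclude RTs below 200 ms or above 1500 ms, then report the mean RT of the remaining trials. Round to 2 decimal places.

1020.46 ms

Excluded: 1893, 2078
Retained (n=13): Σ = 13266
Mean = 13266/13 = 1020.4615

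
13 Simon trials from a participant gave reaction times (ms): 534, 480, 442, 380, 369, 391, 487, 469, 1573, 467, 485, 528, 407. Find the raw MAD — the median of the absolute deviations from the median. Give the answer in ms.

59 ms

Sorted: 369, 380, 391, 407, 442, 467, 469, 480, 485, 487, 528, 534, 1573 → median = 469
|x − 469|: 65, 11, 27, 89, 100, 78, 18, 0, 1104, 2, 16, 59, 62
Sorted deviations: 0, 2, 11, 16, 18, 27, 59, 62, 65, 78, 89, 100, 1104 → MAD = 59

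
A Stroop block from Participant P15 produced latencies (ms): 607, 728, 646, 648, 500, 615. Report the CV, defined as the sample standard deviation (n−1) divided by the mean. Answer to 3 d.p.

n = 6, Σ = 3744, M = 624.0000
Σ(x−M)² = 27622.000; s = √(27622.000/5) = 74.3263
CV = 74.3263 / 624.0000 = 0.11911

0.119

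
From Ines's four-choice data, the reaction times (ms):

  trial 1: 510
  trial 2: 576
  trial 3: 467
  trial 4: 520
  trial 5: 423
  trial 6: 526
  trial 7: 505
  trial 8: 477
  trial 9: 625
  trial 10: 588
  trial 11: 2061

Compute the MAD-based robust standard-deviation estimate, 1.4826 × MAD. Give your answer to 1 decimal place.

Sorted: 423, 467, 477, 505, 510, 520, 526, 576, 588, 625, 2061 → median = 520
|x − 520| sorted: 0, 6, 10, 15, 43, 53, 56, 68, 97, 105, 1541 → MAD = 53
Robust SD ≈ 1.4826 × 53 = 78.578

78.6 ms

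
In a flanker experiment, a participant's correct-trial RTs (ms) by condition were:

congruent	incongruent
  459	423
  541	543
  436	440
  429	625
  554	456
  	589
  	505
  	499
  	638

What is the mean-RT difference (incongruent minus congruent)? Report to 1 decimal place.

40.4 ms

M(congruent) = 2419/5 = 483.800
M(incongruent) = 4718/9 = 524.222
Difference = 524.222 − 483.800 = 40.422 ms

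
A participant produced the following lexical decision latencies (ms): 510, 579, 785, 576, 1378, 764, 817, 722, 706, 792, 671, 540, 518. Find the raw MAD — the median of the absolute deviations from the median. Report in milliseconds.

Sorted: 510, 518, 540, 576, 579, 671, 706, 722, 764, 785, 792, 817, 1378 → median = 706
|x − 706|: 196, 127, 79, 130, 672, 58, 111, 16, 0, 86, 35, 166, 188
Sorted deviations: 0, 16, 35, 58, 79, 86, 111, 127, 130, 166, 188, 196, 672 → MAD = 111

111 ms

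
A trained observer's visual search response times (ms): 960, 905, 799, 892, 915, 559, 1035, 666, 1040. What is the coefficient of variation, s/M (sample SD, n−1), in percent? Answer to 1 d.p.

n = 9, Σ = 7771, M = 863.4444
Σ(x−M)² = 210950.222; s = √(210950.222/8) = 162.3847
CV = 162.3847 / 863.4444 = 0.18807 = 18.807%

18.8%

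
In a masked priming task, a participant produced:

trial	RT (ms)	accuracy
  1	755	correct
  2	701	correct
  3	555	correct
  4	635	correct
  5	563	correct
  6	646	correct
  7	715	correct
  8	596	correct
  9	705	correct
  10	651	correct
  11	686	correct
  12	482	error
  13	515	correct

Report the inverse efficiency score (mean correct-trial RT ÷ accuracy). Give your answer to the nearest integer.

697 ms

Correct trials (n=12): 755, 701, 555, 635, 563, 646, 715, 596, 705, 651, 686, 515
Mean correct RT = 7723/12 = 643.5833 ms
Proportion correct = 12/13
IES = 643.5833 / (12/13) = 697.215 ms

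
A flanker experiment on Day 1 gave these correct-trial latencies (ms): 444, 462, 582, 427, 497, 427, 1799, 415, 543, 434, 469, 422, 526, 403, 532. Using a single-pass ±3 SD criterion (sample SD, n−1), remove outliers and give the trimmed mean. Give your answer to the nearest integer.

470 ms

n = 15, ΣRT = 8382, M = 558.800
Σ(x−M)² = 1689094.40; s = √(1689094.40/14) = 347.347
Cutoffs: 558.800 ± 3·347.347 → [-483.2, 1600.8]
Outside: 1799 → excluded.
Retained (n=14): Σ = 6583, mean = 6583/14 = 470.214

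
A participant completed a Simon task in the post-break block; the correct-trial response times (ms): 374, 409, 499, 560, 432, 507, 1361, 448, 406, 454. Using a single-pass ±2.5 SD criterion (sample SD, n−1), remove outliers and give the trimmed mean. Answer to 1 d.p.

454.3 ms

n = 10, ΣRT = 5450, M = 545.000
Σ(x−M)² = 767158.00; s = √(767158.00/9) = 291.959
Cutoffs: 545.000 ± 2.5·291.959 → [-184.9, 1274.9]
Outside: 1361 → excluded.
Retained (n=9): Σ = 4089, mean = 4089/9 = 454.333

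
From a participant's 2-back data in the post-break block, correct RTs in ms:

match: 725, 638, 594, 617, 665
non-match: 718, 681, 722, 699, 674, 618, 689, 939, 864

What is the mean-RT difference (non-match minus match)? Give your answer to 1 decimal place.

86.0 ms

M(match) = 3239/5 = 647.800
M(non-match) = 6604/9 = 733.778
Difference = 733.778 − 647.800 = 85.978 ms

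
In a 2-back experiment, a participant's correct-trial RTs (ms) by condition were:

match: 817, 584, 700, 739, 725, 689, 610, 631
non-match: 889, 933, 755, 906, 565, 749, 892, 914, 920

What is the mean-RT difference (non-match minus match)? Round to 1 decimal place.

M(match) = 5495/8 = 686.875
M(non-match) = 7523/9 = 835.889
Difference = 835.889 − 686.875 = 149.014 ms

149.0 ms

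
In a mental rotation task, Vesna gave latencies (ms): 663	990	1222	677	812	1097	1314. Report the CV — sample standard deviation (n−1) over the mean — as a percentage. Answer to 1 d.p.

26.8%

n = 7, Σ = 6775, M = 967.8571
Σ(x−M)² = 403398.857; s = √(403398.857/6) = 259.2935
CV = 259.2935 / 967.8571 = 0.26790 = 26.790%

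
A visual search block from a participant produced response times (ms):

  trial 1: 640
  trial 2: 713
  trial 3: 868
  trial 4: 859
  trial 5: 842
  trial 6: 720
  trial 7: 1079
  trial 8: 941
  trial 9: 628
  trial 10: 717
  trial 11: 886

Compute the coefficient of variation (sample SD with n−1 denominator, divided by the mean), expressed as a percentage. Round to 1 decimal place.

17.1%

n = 11, Σ = 8893, M = 808.4545
Σ(x−M)² = 190242.727; s = √(190242.727/10) = 137.9285
CV = 137.9285 / 808.4545 = 0.17061 = 17.061%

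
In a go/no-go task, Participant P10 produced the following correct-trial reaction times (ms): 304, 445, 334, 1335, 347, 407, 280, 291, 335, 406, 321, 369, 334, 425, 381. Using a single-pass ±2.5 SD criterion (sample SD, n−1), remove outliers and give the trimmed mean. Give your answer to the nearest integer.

356 ms

n = 15, ΣRT = 6314, M = 420.933
Σ(x−M)² = 929192.93; s = √(929192.93/14) = 257.626
Cutoffs: 420.933 ± 2.5·257.626 → [-223.1, 1065.0]
Outside: 1335 → excluded.
Retained (n=14): Σ = 4979, mean = 4979/14 = 355.643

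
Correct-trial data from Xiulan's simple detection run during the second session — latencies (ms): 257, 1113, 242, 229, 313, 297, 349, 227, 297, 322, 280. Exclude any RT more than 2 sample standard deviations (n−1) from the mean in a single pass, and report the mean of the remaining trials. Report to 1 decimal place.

n = 11, ΣRT = 3926, M = 356.909
Σ(x−M)² = 644398.91; s = √(644398.91/10) = 253.850
Cutoffs: 356.909 ± 2·253.850 → [-150.8, 864.6]
Outside: 1113 → excluded.
Retained (n=10): Σ = 2813, mean = 2813/10 = 281.300

281.3 ms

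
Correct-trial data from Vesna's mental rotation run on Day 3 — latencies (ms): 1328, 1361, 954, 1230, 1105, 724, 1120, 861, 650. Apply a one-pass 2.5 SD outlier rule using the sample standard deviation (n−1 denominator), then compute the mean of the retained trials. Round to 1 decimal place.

n = 9, ΣRT = 9333, M = 1037.000
Σ(x−M)² = 524022.00; s = √(524022.00/8) = 255.935
Cutoffs: 1037.000 ± 2.5·255.935 → [397.2, 1676.8]
No RTs fall outside the cutoffs; all 9 retained. Mean = 9333/9 = 1037.000

1037.0 ms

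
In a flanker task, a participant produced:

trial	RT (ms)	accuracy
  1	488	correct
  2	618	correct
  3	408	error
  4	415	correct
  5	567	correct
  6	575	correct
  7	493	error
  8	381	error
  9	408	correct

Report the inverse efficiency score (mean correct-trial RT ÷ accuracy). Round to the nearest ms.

Correct trials (n=6): 488, 618, 415, 567, 575, 408
Mean correct RT = 3071/6 = 511.8333 ms
Proportion correct = 6/9
IES = 511.8333 / (6/9) = 767.750 ms

768 ms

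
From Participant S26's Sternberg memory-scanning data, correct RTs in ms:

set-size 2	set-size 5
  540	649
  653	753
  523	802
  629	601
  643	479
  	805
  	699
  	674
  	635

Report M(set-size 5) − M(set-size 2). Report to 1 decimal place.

79.8 ms

M(set-size 2) = 2988/5 = 597.600
M(set-size 5) = 6097/9 = 677.444
Difference = 677.444 − 597.600 = 79.844 ms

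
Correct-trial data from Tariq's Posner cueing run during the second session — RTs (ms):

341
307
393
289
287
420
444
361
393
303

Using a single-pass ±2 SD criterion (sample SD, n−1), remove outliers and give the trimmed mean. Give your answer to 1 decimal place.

n = 10, ΣRT = 3538, M = 353.800
Σ(x−M)² = 29239.60; s = √(29239.60/9) = 56.999
Cutoffs: 353.800 ± 2·56.999 → [239.8, 467.8]
No RTs fall outside the cutoffs; all 10 retained. Mean = 3538/10 = 353.800

353.8 ms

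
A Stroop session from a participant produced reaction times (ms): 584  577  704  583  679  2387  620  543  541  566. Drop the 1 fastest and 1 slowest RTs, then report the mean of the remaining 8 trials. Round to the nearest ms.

Sorted: 541, 543, 566, 577, 583, 584, 620, 679, 704, 2387
Drop lowest 1 (541) and highest 1 (2387)
Remaining (n=8): Σ = 4856, mean = 4856/8 = 607.000

607 ms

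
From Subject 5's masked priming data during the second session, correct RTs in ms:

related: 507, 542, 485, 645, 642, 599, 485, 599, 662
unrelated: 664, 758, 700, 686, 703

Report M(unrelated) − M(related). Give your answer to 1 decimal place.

M(related) = 5166/9 = 574.000
M(unrelated) = 3511/5 = 702.200
Difference = 702.200 − 574.000 = 128.200 ms

128.2 ms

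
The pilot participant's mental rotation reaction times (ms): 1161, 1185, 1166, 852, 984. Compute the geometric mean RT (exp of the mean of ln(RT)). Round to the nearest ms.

1061 ms

ln(RT): 7.0570, 7.0775, 7.0613, 6.7476, 6.8916
Mean ln(RT) = 34.8351/5 = 6.96702
Geometric mean = exp(6.96702) = 1061.05 ms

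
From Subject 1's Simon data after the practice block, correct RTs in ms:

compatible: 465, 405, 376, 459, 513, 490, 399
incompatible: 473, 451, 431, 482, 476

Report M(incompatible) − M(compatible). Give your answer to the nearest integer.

M(compatible) = 3107/7 = 443.857
M(incompatible) = 2313/5 = 462.600
Difference = 462.600 − 443.857 = 18.743 ms

19 ms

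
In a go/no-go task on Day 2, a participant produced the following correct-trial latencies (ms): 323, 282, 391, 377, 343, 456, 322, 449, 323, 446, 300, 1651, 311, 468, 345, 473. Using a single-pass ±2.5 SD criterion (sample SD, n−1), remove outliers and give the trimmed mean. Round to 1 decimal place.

n = 16, ΣRT = 7260, M = 453.750
Σ(x−M)² = 1593053.00; s = √(1593053.00/15) = 325.889
Cutoffs: 453.750 ± 2.5·325.889 → [-361.0, 1268.5]
Outside: 1651 → excluded.
Retained (n=15): Σ = 5609, mean = 5609/15 = 373.933

373.9 ms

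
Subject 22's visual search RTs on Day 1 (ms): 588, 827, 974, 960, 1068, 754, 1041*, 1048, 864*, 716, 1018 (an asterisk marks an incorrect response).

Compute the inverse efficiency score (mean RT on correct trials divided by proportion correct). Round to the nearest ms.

1080 ms

Correct trials (n=9): 588, 827, 974, 960, 1068, 754, 1048, 716, 1018
Mean correct RT = 7953/9 = 883.6667 ms
Proportion correct = 9/11
IES = 883.6667 / (9/11) = 1080.037 ms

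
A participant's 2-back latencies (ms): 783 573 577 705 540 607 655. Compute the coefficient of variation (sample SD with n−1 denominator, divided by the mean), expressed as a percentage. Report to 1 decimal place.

13.5%

n = 7, Σ = 4440, M = 634.2857
Σ(x−M)² = 44217.429; s = √(44217.429/6) = 85.8462
CV = 85.8462 / 634.2857 = 0.13534 = 13.534%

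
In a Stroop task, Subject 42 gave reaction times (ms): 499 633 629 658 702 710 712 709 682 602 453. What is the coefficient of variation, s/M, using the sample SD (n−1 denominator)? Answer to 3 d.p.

0.138

n = 11, Σ = 6989, M = 635.3636
Σ(x−M)² = 77004.545; s = √(77004.545/10) = 87.7522
CV = 87.7522 / 635.3636 = 0.13811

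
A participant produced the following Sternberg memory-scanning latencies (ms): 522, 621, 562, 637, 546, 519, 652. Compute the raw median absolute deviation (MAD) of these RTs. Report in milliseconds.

43 ms

Sorted: 519, 522, 546, 562, 621, 637, 652 → median = 562
|x − 562|: 40, 59, 0, 75, 16, 43, 90
Sorted deviations: 0, 16, 40, 43, 59, 75, 90 → MAD = 43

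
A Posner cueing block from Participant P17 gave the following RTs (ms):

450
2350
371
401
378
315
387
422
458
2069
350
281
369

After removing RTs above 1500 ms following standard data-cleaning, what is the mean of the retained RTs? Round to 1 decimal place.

Excluded: 2069, 2350
Retained (n=11): Σ = 4182
Mean = 4182/11 = 380.1818

380.2 ms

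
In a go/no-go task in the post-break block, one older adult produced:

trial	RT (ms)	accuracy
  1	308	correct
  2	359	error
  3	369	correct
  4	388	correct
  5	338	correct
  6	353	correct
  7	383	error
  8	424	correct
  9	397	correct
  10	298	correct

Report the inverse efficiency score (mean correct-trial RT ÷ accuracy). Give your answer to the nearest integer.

449 ms

Correct trials (n=8): 308, 369, 388, 338, 353, 424, 397, 298
Mean correct RT = 2875/8 = 359.3750 ms
Proportion correct = 8/10
IES = 359.3750 / (8/10) = 449.219 ms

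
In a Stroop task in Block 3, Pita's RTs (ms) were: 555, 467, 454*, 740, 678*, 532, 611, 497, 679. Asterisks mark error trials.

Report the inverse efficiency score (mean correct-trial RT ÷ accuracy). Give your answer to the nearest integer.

750 ms

Correct trials (n=7): 555, 467, 740, 532, 611, 497, 679
Mean correct RT = 4081/7 = 583.0000 ms
Proportion correct = 7/9
IES = 583.0000 / (7/9) = 749.571 ms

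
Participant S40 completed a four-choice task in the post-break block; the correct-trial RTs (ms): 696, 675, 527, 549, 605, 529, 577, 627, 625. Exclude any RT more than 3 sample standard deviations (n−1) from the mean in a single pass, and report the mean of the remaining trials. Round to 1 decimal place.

601.1 ms

n = 9, ΣRT = 5410, M = 601.111
Σ(x−M)² = 29708.89; s = √(29708.89/8) = 60.939
Cutoffs: 601.111 ± 3·60.939 → [418.3, 783.9]
No RTs fall outside the cutoffs; all 9 retained. Mean = 5410/9 = 601.111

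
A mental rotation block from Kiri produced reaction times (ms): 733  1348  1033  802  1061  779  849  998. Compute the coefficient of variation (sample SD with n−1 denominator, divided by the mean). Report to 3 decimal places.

n = 8, Σ = 7603, M = 950.3750
Σ(x−M)² = 288351.875; s = √(288351.875/7) = 202.9609
CV = 202.9609 / 950.3750 = 0.21356

0.214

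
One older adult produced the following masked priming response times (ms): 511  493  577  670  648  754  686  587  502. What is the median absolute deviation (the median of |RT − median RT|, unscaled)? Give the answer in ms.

83 ms

Sorted: 493, 502, 511, 577, 587, 648, 670, 686, 754 → median = 587
|x − 587|: 76, 94, 10, 83, 61, 167, 99, 0, 85
Sorted deviations: 0, 10, 61, 76, 83, 85, 94, 99, 167 → MAD = 83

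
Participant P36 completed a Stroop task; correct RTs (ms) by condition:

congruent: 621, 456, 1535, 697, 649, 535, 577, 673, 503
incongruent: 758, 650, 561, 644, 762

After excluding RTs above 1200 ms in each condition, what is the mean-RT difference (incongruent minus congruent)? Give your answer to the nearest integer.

congruent: exclude 1535
M(congruent) = 4711/8 = 588.875
M(incongruent) = 3375/5 = 675.000
Difference = 675.000 − 588.875 = 86.125 ms

86 ms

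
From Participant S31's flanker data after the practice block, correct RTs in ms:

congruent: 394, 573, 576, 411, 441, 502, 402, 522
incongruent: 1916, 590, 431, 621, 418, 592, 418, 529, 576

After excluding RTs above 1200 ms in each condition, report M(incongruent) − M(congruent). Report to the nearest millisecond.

44 ms

incongruent: exclude 1916
M(congruent) = 3821/8 = 477.625
M(incongruent) = 4175/8 = 521.875
Difference = 521.875 − 477.625 = 44.250 ms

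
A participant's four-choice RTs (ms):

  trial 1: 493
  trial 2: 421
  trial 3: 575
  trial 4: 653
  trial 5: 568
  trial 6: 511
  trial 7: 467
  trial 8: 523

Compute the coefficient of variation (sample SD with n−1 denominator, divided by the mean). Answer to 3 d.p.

0.136

n = 8, Σ = 4211, M = 526.3750
Σ(x−M)² = 36121.875; s = √(36121.875/7) = 71.8350
CV = 71.8350 / 526.3750 = 0.13647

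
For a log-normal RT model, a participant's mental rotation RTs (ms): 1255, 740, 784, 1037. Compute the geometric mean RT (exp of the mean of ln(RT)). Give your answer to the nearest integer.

932 ms

ln(RT): 7.1349, 6.6067, 6.6644, 6.9441
Mean ln(RT) = 27.3500/4 = 6.83751
Geometric mean = exp(6.83751) = 932.16 ms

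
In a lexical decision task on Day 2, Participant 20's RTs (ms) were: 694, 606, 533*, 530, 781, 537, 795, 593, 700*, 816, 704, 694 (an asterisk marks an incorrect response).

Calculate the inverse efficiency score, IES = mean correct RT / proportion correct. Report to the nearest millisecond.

Correct trials (n=10): 694, 606, 530, 781, 537, 795, 593, 816, 704, 694
Mean correct RT = 6750/10 = 675.0000 ms
Proportion correct = 10/12
IES = 675.0000 / (10/12) = 810.000 ms

810 ms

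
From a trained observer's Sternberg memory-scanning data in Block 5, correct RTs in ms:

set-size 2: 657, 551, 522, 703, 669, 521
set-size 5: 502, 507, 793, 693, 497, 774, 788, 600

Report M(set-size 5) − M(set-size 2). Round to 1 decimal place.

40.4 ms

M(set-size 2) = 3623/6 = 603.833
M(set-size 5) = 5154/8 = 644.250
Difference = 644.250 − 603.833 = 40.417 ms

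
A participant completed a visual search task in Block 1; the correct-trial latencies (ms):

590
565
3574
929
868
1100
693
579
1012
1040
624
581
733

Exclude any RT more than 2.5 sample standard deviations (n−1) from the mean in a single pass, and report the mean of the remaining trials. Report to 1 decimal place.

n = 13, ΣRT = 12888, M = 991.385
Σ(x−M)² = 7675761.08; s = √(7675761.08/12) = 799.779
Cutoffs: 991.385 ± 2.5·799.779 → [-1008.1, 2990.8]
Outside: 3574 → excluded.
Retained (n=12): Σ = 9314, mean = 9314/12 = 776.167

776.2 ms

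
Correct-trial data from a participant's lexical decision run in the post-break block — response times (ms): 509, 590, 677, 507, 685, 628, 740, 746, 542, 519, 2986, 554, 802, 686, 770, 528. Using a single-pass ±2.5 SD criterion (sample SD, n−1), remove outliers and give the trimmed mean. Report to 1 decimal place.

632.2 ms

n = 16, ΣRT = 12469, M = 779.312
Σ(x−M)² = 5344757.44; s = √(5344757.44/15) = 596.923
Cutoffs: 779.312 ± 2.5·596.923 → [-713.0, 2271.6]
Outside: 2986 → excluded.
Retained (n=15): Σ = 9483, mean = 9483/15 = 632.200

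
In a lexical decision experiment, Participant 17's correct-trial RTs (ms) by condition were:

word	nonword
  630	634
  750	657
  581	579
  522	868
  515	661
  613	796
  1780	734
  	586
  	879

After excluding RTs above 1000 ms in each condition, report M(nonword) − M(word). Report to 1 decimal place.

108.6 ms

word: exclude 1780
M(word) = 3611/6 = 601.833
M(nonword) = 6394/9 = 710.444
Difference = 710.444 − 601.833 = 108.611 ms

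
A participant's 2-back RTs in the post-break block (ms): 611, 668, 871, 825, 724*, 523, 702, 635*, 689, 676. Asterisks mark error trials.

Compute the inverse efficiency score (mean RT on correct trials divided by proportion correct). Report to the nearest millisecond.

Correct trials (n=8): 611, 668, 871, 825, 523, 702, 689, 676
Mean correct RT = 5565/8 = 695.6250 ms
Proportion correct = 8/10
IES = 695.6250 / (8/10) = 869.531 ms

870 ms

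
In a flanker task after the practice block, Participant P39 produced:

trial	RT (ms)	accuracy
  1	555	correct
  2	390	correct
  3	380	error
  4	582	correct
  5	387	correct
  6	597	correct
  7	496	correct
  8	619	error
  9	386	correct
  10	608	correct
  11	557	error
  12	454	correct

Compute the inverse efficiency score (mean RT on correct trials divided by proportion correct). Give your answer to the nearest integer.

Correct trials (n=9): 555, 390, 582, 387, 597, 496, 386, 608, 454
Mean correct RT = 4455/9 = 495.0000 ms
Proportion correct = 9/12
IES = 495.0000 / (9/12) = 660.000 ms

660 ms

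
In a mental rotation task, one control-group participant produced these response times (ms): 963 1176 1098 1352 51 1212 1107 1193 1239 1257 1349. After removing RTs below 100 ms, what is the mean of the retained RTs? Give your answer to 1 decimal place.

1194.6 ms

Excluded: 51
Retained (n=10): Σ = 11946
Mean = 11946/10 = 1194.6000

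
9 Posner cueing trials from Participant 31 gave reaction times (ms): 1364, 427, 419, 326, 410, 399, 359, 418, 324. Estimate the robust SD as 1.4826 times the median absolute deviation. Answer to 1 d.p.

25.2 ms

Sorted: 324, 326, 359, 399, 410, 418, 419, 427, 1364 → median = 410
|x − 410| sorted: 0, 8, 9, 11, 17, 51, 84, 86, 954 → MAD = 17
Robust SD ≈ 1.4826 × 17 = 25.204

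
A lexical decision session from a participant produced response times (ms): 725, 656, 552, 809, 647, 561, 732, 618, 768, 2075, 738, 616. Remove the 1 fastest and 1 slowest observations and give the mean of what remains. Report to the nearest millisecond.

Sorted: 552, 561, 616, 618, 647, 656, 725, 732, 738, 768, 809, 2075
Drop lowest 1 (552) and highest 1 (2075)
Remaining (n=10): Σ = 6870, mean = 6870/10 = 687.000

687 ms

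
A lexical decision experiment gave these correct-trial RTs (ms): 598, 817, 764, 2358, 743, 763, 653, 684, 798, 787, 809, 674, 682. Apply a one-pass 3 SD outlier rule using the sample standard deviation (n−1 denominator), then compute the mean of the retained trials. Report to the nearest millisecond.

n = 13, ΣRT = 11130, M = 856.154
Σ(x−M)² = 2498497.69; s = √(2498497.69/12) = 456.298
Cutoffs: 856.154 ± 3·456.298 → [-512.7, 2225.0]
Outside: 2358 → excluded.
Retained (n=12): Σ = 8772, mean = 8772/12 = 731.000

731 ms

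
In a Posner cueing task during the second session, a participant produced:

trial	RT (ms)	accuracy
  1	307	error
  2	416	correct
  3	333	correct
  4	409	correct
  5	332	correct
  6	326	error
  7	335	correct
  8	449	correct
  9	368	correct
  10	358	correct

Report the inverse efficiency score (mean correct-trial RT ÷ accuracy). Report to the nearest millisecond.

469 ms

Correct trials (n=8): 416, 333, 409, 332, 335, 449, 368, 358
Mean correct RT = 3000/8 = 375.0000 ms
Proportion correct = 8/10
IES = 375.0000 / (8/10) = 468.750 ms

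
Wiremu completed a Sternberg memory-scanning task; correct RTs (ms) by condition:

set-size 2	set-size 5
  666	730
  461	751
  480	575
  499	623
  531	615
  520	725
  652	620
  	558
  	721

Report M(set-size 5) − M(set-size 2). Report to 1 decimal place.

113.4 ms

M(set-size 2) = 3809/7 = 544.143
M(set-size 5) = 5918/9 = 657.556
Difference = 657.556 − 544.143 = 113.413 ms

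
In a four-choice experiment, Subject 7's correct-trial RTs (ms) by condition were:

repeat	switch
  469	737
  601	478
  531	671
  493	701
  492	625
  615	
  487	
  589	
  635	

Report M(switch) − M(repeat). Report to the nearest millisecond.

97 ms

M(repeat) = 4912/9 = 545.778
M(switch) = 3212/5 = 642.400
Difference = 642.400 − 545.778 = 96.622 ms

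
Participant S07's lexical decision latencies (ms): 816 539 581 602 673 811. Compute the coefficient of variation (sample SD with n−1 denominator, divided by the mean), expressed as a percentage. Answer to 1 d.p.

17.8%

n = 6, Σ = 4022, M = 670.3333
Σ(x−M)² = 70911.333; s = √(70911.333/5) = 119.0893
CV = 119.0893 / 670.3333 = 0.17766 = 17.766%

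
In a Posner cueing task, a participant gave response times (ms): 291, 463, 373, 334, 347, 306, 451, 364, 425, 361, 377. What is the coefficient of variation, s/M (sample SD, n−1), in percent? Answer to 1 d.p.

14.9%

n = 11, Σ = 4092, M = 372.0000
Σ(x−M)² = 30528.000; s = √(30528.000/10) = 55.2521
CV = 55.2521 / 372.0000 = 0.14853 = 14.853%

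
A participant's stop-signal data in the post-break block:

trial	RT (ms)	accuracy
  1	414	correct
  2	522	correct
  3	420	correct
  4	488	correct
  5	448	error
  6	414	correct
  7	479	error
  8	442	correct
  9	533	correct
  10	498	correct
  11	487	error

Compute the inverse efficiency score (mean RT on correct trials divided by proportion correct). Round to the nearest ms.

Correct trials (n=8): 414, 522, 420, 488, 414, 442, 533, 498
Mean correct RT = 3731/8 = 466.3750 ms
Proportion correct = 8/11
IES = 466.3750 / (8/11) = 641.266 ms

641 ms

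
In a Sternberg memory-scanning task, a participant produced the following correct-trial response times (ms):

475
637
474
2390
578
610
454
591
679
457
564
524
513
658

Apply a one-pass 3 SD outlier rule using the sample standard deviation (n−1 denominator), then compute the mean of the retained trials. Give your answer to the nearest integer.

n = 14, ΣRT = 9604, M = 686.000
Σ(x−M)² = 3200102.00; s = √(3200102.00/13) = 496.147
Cutoffs: 686.000 ± 3·496.147 → [-802.4, 2174.4]
Outside: 2390 → excluded.
Retained (n=13): Σ = 7214, mean = 7214/13 = 554.923

555 ms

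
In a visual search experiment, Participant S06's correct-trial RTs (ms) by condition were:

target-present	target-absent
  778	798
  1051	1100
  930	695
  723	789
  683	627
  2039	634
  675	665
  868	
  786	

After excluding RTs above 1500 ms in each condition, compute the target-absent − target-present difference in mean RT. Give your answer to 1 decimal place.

-53.5 ms

target-present: exclude 2039
M(target-present) = 6494/8 = 811.750
M(target-absent) = 5308/7 = 758.286
Difference = 758.286 − 811.750 = -53.464 ms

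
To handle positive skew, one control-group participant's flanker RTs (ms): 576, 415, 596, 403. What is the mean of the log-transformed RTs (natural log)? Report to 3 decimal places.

ln(RT): 6.3561, 6.0283, 6.3902, 5.9989
Σ ln(RT) = 24.7736
Mean = 24.7736/4 = 6.19339

6.193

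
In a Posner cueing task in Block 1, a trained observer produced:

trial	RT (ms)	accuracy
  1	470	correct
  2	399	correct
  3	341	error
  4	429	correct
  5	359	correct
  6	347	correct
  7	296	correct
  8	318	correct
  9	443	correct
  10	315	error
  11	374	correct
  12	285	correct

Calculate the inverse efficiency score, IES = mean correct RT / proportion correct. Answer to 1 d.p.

Correct trials (n=10): 470, 399, 429, 359, 347, 296, 318, 443, 374, 285
Mean correct RT = 3720/10 = 372.0000 ms
Proportion correct = 10/12
IES = 372.0000 / (10/12) = 446.400 ms

446.4 ms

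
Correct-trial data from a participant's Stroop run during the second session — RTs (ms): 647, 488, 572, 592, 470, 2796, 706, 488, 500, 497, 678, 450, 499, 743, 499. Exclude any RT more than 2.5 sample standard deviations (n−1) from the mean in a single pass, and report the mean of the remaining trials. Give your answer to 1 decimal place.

559.2 ms

n = 15, ΣRT = 10625, M = 708.333
Σ(x−M)² = 4792699.33; s = √(4792699.33/14) = 585.095
Cutoffs: 708.333 ± 2.5·585.095 → [-754.4, 2171.1]
Outside: 2796 → excluded.
Retained (n=14): Σ = 7829, mean = 7829/14 = 559.214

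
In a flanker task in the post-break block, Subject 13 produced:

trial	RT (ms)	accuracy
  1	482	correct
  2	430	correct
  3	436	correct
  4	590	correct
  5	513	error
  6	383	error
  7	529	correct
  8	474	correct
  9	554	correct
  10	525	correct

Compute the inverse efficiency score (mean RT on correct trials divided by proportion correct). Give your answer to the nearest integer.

628 ms

Correct trials (n=8): 482, 430, 436, 590, 529, 474, 554, 525
Mean correct RT = 4020/8 = 502.5000 ms
Proportion correct = 8/10
IES = 502.5000 / (8/10) = 628.125 ms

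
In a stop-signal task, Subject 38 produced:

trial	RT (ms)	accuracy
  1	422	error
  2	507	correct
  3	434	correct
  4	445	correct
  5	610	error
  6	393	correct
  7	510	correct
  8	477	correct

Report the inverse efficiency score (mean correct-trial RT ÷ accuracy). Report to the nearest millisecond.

615 ms

Correct trials (n=6): 507, 434, 445, 393, 510, 477
Mean correct RT = 2766/6 = 461.0000 ms
Proportion correct = 6/8
IES = 461.0000 / (6/8) = 614.667 ms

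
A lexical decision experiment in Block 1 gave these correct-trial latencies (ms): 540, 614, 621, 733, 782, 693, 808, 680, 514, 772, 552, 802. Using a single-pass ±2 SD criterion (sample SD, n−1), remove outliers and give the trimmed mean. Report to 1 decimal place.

675.9 ms

n = 12, ΣRT = 8111, M = 675.917
Σ(x−M)² = 124290.92; s = √(124290.92/11) = 106.298
Cutoffs: 675.917 ± 2·106.298 → [463.3, 888.5]
No RTs fall outside the cutoffs; all 12 retained. Mean = 8111/12 = 675.917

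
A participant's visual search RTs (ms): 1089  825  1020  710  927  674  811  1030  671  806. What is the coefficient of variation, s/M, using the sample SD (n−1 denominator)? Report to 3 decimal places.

0.179

n = 10, Σ = 8563, M = 856.3000
Σ(x−M)² = 210652.100; s = √(210652.100/9) = 152.9895
CV = 152.9895 / 856.3000 = 0.17866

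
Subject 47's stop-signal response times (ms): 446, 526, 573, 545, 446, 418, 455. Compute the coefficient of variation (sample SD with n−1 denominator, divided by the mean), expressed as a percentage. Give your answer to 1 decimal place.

12.3%

n = 7, Σ = 3409, M = 487.0000
Σ(x−M)² = 21428.000; s = √(21428.000/6) = 59.7606
CV = 59.7606 / 487.0000 = 0.12271 = 12.271%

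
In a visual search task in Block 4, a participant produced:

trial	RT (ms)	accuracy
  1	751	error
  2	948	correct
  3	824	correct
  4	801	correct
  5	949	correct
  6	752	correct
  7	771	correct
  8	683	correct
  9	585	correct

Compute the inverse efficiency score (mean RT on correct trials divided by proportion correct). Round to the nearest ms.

Correct trials (n=8): 948, 824, 801, 949, 752, 771, 683, 585
Mean correct RT = 6313/8 = 789.1250 ms
Proportion correct = 8/9
IES = 789.1250 / (8/9) = 887.766 ms

888 ms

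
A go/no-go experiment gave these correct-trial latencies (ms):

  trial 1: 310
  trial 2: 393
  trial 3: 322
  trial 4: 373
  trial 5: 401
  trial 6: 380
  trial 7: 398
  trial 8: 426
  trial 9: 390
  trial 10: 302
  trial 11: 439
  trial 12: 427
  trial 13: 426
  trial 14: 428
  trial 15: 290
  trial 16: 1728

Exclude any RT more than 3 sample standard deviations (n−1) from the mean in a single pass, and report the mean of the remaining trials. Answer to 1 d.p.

380.3 ms

n = 16, ΣRT = 7433, M = 464.562
Σ(x−M)² = 1738447.94; s = √(1738447.94/15) = 340.436
Cutoffs: 464.562 ± 3·340.436 → [-556.7, 1485.9]
Outside: 1728 → excluded.
Retained (n=15): Σ = 5705, mean = 5705/15 = 380.333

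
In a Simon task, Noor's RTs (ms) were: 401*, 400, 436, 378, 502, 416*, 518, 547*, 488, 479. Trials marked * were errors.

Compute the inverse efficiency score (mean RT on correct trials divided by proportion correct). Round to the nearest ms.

653 ms

Correct trials (n=7): 400, 436, 378, 502, 518, 488, 479
Mean correct RT = 3201/7 = 457.2857 ms
Proportion correct = 7/10
IES = 457.2857 / (7/10) = 653.265 ms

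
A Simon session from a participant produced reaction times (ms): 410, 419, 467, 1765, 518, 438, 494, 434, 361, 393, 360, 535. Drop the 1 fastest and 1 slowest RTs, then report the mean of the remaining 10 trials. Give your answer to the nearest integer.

447 ms

Sorted: 360, 361, 393, 410, 419, 434, 438, 467, 494, 518, 535, 1765
Drop lowest 1 (360) and highest 1 (1765)
Remaining (n=10): Σ = 4469, mean = 4469/10 = 446.900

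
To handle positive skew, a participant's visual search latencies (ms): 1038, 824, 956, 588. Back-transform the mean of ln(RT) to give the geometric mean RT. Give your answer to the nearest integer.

833 ms

ln(RT): 6.9451, 6.7142, 6.8628, 6.3767
Mean ln(RT) = 26.8987/4 = 6.72468
Geometric mean = exp(6.72468) = 832.70 ms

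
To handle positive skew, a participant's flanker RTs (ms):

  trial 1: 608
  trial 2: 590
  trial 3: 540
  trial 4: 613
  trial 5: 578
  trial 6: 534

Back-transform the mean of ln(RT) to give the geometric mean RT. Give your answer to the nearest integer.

576 ms

ln(RT): 6.4102, 6.3801, 6.2916, 6.4184, 6.3596, 6.2804
Mean ln(RT) = 38.1402/6 = 6.35670
Geometric mean = exp(6.35670) = 576.34 ms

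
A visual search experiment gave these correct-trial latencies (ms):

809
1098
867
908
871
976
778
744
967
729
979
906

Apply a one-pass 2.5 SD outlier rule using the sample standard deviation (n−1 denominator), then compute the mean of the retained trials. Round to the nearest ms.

886 ms

n = 12, ΣRT = 10632, M = 886.000
Σ(x−M)² = 132130.00; s = √(132130.00/11) = 109.598
Cutoffs: 886.000 ± 2.5·109.598 → [612.0, 1160.0]
No RTs fall outside the cutoffs; all 12 retained. Mean = 10632/12 = 886.000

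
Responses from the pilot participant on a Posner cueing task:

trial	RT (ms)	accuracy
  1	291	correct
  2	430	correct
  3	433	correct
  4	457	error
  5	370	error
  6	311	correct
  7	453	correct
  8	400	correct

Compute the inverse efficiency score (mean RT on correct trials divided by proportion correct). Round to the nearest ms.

515 ms

Correct trials (n=6): 291, 430, 433, 311, 453, 400
Mean correct RT = 2318/6 = 386.3333 ms
Proportion correct = 6/8
IES = 386.3333 / (6/8) = 515.111 ms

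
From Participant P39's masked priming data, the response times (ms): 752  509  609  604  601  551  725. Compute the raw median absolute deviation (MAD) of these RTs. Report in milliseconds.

Sorted: 509, 551, 601, 604, 609, 725, 752 → median = 604
|x − 604|: 148, 95, 5, 0, 3, 53, 121
Sorted deviations: 0, 3, 5, 53, 95, 121, 148 → MAD = 53

53 ms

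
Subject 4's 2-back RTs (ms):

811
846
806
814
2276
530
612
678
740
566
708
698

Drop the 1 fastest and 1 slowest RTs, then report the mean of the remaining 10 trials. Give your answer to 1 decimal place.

727.9 ms

Sorted: 530, 566, 612, 678, 698, 708, 740, 806, 811, 814, 846, 2276
Drop lowest 1 (530) and highest 1 (2276)
Remaining (n=10): Σ = 7279, mean = 7279/10 = 727.900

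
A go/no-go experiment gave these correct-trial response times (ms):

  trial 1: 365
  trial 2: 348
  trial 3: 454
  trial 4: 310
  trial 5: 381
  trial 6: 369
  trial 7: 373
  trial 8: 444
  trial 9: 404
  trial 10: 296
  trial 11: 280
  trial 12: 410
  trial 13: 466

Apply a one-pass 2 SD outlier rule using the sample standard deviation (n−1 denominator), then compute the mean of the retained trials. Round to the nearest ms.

377 ms

n = 13, ΣRT = 4900, M = 376.923
Σ(x−M)² = 41696.92; s = √(41696.92/12) = 58.947
Cutoffs: 376.923 ± 2·58.947 → [259.0, 494.8]
No RTs fall outside the cutoffs; all 13 retained. Mean = 4900/13 = 376.923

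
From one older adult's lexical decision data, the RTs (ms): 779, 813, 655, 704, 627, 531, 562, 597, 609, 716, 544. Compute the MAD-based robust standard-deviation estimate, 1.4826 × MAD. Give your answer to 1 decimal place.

114.2 ms

Sorted: 531, 544, 562, 597, 609, 627, 655, 704, 716, 779, 813 → median = 627
|x − 627| sorted: 0, 18, 28, 30, 65, 77, 83, 89, 96, 152, 186 → MAD = 77
Robust SD ≈ 1.4826 × 77 = 114.160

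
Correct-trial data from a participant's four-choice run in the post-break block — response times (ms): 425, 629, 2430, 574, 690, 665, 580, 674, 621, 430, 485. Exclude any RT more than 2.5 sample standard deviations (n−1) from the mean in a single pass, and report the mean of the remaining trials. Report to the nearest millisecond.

577 ms

n = 11, ΣRT = 8203, M = 745.727
Σ(x−M)² = 3208208.18; s = √(3208208.18/10) = 566.410
Cutoffs: 745.727 ± 2.5·566.410 → [-670.3, 2161.8]
Outside: 2430 → excluded.
Retained (n=10): Σ = 5773, mean = 5773/10 = 577.300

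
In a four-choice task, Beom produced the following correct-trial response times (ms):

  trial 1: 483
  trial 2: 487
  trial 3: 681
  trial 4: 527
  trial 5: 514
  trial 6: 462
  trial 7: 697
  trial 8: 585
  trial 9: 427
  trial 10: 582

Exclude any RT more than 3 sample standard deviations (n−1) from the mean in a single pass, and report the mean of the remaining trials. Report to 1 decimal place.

n = 10, ΣRT = 5445, M = 544.500
Σ(x−M)² = 73872.50; s = √(73872.50/9) = 90.598
Cutoffs: 544.500 ± 3·90.598 → [272.7, 816.3]
No RTs fall outside the cutoffs; all 10 retained. Mean = 5445/10 = 544.500

544.5 ms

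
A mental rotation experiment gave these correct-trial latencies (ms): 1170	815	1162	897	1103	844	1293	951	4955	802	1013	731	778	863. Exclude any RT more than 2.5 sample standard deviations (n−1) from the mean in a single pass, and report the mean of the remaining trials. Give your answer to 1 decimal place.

n = 14, ΣRT = 17377, M = 1241.214
Σ(x−M)² = 15230404.36; s = √(15230404.36/13) = 1082.391
Cutoffs: 1241.214 ± 2.5·1082.391 → [-1464.8, 3947.2]
Outside: 4955 → excluded.
Retained (n=13): Σ = 12422, mean = 12422/13 = 955.538

955.5 ms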